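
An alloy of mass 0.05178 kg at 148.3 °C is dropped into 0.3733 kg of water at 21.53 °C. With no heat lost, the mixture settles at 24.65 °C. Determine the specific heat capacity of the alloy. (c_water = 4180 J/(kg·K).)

m_s c (T_s − T_f) = m_water c_water (T_f − T_0):
0.05178×c×(148.3 − 24.65) = 0.3733×4180×(24.65 − 21.53)
6.403 c = 4868.4  ⇒  c ≈ 760.4 J/(kg·K)

c ≈ 760 J/(kg·K)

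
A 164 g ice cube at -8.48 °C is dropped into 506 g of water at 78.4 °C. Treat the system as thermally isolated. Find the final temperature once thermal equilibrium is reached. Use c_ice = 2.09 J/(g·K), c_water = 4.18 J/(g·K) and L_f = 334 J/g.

T_f ≈ 38.6 °C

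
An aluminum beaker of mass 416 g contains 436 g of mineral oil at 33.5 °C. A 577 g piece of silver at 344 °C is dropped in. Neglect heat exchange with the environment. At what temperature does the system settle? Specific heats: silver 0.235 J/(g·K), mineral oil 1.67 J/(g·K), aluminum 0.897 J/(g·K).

Energy conservation, ΣQ = 0:
577×0.235×(T − 344) + 436×1.67×(T − 33.5) + 416×0.897×(T − 33.5) = 0
135.59(T − 344) + 728.12(T − 33.5) + 373.15(T − 33.5) = 0
(135.59 + 728.12 + 373.15) T = 135.59×344 + 728.12×33.5 + 373.15×33.5
T ≈ 67.54 °C

T_f ≈ 67.5 °C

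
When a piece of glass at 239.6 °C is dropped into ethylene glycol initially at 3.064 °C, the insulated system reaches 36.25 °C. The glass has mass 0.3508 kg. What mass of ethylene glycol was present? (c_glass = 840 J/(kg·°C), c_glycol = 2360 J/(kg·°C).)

m ≈ 0.765 kg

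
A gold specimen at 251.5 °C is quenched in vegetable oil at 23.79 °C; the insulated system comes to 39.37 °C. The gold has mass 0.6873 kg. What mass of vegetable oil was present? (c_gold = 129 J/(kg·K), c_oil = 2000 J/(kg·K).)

|Q_gold| = |Q_oil|:
0.6873·129·(251.5 − 39.37) = m·2000·(39.37 − 23.79)
31160 m = 18808  ⇒  m ≈ 0.6036 kg

m ≈ 0.604 kg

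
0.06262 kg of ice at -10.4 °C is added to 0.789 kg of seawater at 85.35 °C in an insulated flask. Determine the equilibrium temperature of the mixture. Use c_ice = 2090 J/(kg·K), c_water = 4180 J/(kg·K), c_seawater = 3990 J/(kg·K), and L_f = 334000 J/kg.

Let T be the final temperature. ΣQ_i = 0:
ice -10.4→0 °C: 0.06262·2090·10.4 = 1361.1
  latent heat to melt: 0.06262·334000 = 20915
  meltwater 0→T: 0.06262·4180·T = 261.75 T
  seawater cools: 0.789·3990·(T − 85.35) = 3148.1(T − 85.35)
3409.9 T = 268691 − 22276 = 246415
T ≈ 72.27 °C (positive, so assuming full melt was valid).

T_f ≈ 72.3 °C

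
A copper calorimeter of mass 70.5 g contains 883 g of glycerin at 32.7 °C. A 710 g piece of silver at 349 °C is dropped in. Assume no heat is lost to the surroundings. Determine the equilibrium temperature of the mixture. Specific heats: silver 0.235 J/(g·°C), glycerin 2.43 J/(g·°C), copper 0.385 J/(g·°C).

T_f ≈ 55.3 °C

Net heat exchanged in the isolated system is zero:
710×0.235×(T − 349) + 883×2.43×(T − 32.7) + 70.5×0.385×(T − 32.7) = 0
(166.85 + 2145.7 + 27.14) T = 166.85×349 + 2145.7×32.7 + 27.14×32.7
T = 129282/2339.7 ≈ 55.26 °C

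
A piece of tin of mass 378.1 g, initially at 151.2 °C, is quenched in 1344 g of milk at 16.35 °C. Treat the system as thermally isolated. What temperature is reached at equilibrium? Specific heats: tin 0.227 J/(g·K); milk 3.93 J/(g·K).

Energy conservation, ΣQ = 0:
378.1×0.227×(T − 151.2) + 1344×3.93×(T − 16.35) = 0
(85.83 + 5281.9) T = 85.83×151.2 + 5281.9×16.35
T = 99337 / 5367.7 = 18.5 °C

T_f ≈ 18.5 °C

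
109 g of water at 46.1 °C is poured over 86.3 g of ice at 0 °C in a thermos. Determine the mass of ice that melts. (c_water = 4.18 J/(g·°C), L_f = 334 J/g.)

m_melted ≈ 62.9 g

Heat available from the water dropping to 0 °C: 109×4.18×46.1 = 21004 J.
To melt every bit of ice: 86.3×334 = 28824 J.
That's not enough to melt it all — equilibrium is at 0 °C with ice remaining.
m_melt = 21004 / L_f = 62.89 g.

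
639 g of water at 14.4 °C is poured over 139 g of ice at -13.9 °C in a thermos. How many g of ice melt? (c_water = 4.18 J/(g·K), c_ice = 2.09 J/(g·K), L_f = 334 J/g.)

m_melted ≈ 103 g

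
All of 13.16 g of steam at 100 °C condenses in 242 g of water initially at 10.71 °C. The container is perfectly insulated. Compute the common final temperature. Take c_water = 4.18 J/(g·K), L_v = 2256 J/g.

T_f ≈ 43.2 °C

Net heat exchanged in the isolated system is zero:
steam→water at 100 °C releases m L_v = 13.16·2256 = 29689; condensed water 100 °C→T: 55.01(T − 100); water warms: 242·4.18·(T − 10.71) = 1011.6(T − 10.71)
1066.6 T = 29689 + 5500.9 + 10834 = 46024
T ≈ 43.15 °C (< 100 °C, so full condensation is consistent).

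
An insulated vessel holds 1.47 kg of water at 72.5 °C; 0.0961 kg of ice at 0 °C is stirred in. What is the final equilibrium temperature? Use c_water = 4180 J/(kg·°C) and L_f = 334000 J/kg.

Energy balance with sensible and latent terms:
fusion: m_ice L_f = 0.0961×334000 = 32097
  warm the meltwater: 401.7 T
  water: 6144.6(T − 72.5)
6546.3 T = 445483 − 32097 = 413386
T ≈ 63.15 °C (positive, so assuming full melt was valid).

T_f ≈ 63.1 °C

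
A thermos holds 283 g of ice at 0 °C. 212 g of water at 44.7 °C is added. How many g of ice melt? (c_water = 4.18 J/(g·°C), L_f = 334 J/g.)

m_melted ≈ 119 g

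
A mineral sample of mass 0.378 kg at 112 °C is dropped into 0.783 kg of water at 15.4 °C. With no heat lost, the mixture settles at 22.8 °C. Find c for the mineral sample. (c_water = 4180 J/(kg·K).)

c ≈ 718 J/(kg·K)

m_s c (T_s − T_f) = m_water c_water (T_f − T_0):
0.378·c·(112 − 22.8) = 0.783·4180·(22.8 − 15.4)
33.72 c = 24220  ⇒  c ≈ 718.3 J/(kg·K)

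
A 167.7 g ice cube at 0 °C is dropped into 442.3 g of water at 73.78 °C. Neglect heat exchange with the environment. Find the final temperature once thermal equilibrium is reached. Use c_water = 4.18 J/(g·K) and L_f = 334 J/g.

T_f ≈ 31.5 °C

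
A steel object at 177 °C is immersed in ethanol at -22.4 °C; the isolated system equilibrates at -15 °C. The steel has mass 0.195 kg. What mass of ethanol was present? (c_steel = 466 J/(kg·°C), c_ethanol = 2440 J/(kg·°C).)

Heat lost by the steel = heat gained by the ethanol:
0.195×466×(177 − -15) = m×2440×(-15 − (-22.4))
18056 m = 17447  ⇒  m ≈ 0.9663 kg

m ≈ 0.966 kg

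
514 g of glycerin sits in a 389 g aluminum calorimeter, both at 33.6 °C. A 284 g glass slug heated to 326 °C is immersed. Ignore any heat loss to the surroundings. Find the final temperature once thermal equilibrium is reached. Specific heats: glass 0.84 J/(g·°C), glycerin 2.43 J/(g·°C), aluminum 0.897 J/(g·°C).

T_f ≈ 71.6 °C

Net heat exchanged in the isolated system is zero:
284·0.84·(T − 326) + 514·2.43·(T − 33.6) + 389·0.897·(T − 33.6) = 0
(238.56 + 1249 + 348.93) T = 238.56·326 + 1249·33.6 + 348.93·33.6
T = 131462/1836.5 ≈ 71.58 °C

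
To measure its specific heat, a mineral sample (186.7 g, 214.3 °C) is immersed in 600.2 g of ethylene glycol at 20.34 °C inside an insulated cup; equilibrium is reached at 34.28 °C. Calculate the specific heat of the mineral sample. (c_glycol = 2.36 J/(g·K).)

c ≈ 0.587 J/(g·K)

Heat lost by the mineral sample = heat gained by the glycol:
186.7×c×(214.3 − 34.28) = 600.2×2.36×(34.28 − 20.34)
33610 c = 19746  ⇒  c ≈ 0.5875 J/(g·K)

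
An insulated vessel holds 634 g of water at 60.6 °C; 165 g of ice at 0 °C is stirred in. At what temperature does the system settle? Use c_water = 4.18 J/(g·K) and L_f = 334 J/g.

T_f ≈ 31.6 °C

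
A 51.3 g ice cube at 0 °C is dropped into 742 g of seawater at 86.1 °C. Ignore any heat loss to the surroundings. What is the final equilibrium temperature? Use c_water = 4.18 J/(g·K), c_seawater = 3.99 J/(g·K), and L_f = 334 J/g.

T_f ≈ 74.9 °C

Conservation of energy gives ΣQ = 0:
latent heat to melt: 51.3×334 = 17134
  warm the meltwater: 214.43 T
  seawater: 2960.6(T − 86.1)
3175 T = 254906 − 17134 = 237772
T ≈ 74.89 °C — above 0 °C, consistent with complete melting.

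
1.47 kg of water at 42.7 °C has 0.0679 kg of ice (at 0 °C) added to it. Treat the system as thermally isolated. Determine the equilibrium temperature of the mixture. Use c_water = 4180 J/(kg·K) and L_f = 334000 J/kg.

Let T be the final temperature. ΣQ_i = 0:
fusion: m_ice L_f = 0.0679×334000 = 22679
  warm the meltwater: 283.82 T
  water: 6144.6(T − 42.7)
6428.4 T = 262374 − 22679 = 239696
T ≈ 37.29 °C — above 0 °C, consistent with complete melting.

T_f ≈ 37.3 °C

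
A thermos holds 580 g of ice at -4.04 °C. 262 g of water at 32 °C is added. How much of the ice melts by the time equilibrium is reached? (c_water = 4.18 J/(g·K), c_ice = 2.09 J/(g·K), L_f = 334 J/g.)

Cooling the water to 0 °C releases 262·4.18·32 = 35045 J.
Warming the ice to 0 °C takes 580·2.09·4.04 = 4897.3 J, leaving 30148 J for melting.
To melt every bit of ice: 580·334 = 193720 J.
30148 J < 193720 J, so only part of the ice melts and the system sits at 0 °C.
Mass melted = 30148/334 ≈ 90.26 g.

m_melted ≈ 90.3 g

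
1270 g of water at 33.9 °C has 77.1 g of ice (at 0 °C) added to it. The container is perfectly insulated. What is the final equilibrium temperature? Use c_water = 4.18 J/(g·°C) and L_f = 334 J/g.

Let T be the final temperature. ΣQ_i = 0:
fusion: m_ice L_f = 77.1·334 = 25751
  warm the meltwater: 322.28 T
  water cools: 1270·4.18·(T − 33.9) = 5308.6(T − 33.9)
5630.9 T = 179962 − 25751 = 154210
T ≈ 27.39 °C — above 0 °C, consistent with complete melting.

T_f ≈ 27.4 °C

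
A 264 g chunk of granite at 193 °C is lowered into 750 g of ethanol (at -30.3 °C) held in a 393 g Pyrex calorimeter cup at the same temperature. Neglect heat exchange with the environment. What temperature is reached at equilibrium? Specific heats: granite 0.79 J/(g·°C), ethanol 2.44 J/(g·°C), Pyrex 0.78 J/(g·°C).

Net heat exchanged in the isolated system is zero:
264*0.79*(T − 193) + 750*2.44*(T − (-30.3)) + 393*0.78*(T − (-30.3)) = 0
208.56(T − 193) + 1830(T − (-30.3)) + 306.54(T − (-30.3)) = 0
(208.56 + 1830 + 306.54) T = 208.56*193 + 1830*(-30.3) + 306.54*(-30.3)
T = -24485/2345.1 ≈ -10.44 °C

T_f ≈ -10.4 °C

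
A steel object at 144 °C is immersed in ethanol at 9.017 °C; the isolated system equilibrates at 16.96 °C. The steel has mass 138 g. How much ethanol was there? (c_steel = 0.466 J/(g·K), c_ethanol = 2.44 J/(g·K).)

m ≈ 422 g

|Q_steel| = |Q_ethanol|:
138·0.466·(144 − 16.96) = m·2.44·(16.96 − 9.017)
19.38 m = 8169.7  ⇒  m ≈ 421.5 g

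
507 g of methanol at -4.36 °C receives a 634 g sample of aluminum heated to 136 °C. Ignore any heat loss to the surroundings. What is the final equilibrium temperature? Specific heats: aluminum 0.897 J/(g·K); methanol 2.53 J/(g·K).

T_f ≈ 38.8 °C

Energy conservation, ΣQ = 0:
634·0.897·(T − 136) + 507·2.53·(T − (-4.36)) = 0
568.7(T − 136) + 1282.7(T − (-4.36)) = 0
1851.4 T = 71750
T = 71750 / 1851.4 = 38.8 °C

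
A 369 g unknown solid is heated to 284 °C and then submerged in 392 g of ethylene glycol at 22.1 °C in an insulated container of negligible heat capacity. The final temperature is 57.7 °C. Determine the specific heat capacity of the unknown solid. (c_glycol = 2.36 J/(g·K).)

c ≈ 0.394 J/(g·K)

m_s c (T_s − T_f) = m_glycol c_glycol (T_f − T_0):
369×c×(284 − 57.7) = 392×2.36×(57.7 − 22.1)
83505 c = 32934  ⇒  c ≈ 0.3944 J/(g·K)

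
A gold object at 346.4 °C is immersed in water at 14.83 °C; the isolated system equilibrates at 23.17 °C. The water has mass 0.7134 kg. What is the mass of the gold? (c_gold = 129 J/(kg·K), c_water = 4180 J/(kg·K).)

m ≈ 0.596 kg

Energy conservation, ΣQ = 0:
m×129×(23.17 − 346.4) + 0.7134×4180×(23.17 − 14.83) = 0
-41697 m = -24870
m = -24870/-41697 ≈ 0.5965 kg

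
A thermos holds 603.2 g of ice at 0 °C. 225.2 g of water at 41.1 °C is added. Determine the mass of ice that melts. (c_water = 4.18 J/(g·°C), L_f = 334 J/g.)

Cooling the water to 0 °C releases 225.2×4.18×41.1 = 38689 J.
Fully melting the ice requires m_ice L_f = 603.2×334 = 201469 J.
38689 J < 201469 J, so only part of the ice melts and the system sits at 0 °C.
m_melted×334 = 38689  ⇒  m_melted ≈ 115.8 g.

m_melted ≈ 116 g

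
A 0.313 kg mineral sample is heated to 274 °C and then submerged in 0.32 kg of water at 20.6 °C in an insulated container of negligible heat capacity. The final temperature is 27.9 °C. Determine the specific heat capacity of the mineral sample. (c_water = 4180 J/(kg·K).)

c ≈ 127 J/(kg·K)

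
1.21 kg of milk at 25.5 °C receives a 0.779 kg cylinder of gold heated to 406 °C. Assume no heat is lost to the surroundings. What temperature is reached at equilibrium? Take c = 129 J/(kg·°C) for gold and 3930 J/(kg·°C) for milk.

T_f ≈ 33.4 °C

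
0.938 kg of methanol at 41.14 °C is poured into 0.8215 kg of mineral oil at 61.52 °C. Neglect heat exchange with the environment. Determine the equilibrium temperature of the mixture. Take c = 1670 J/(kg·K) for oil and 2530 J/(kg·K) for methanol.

T_f = Σ m_i c_i T_i / Σ m_i c_i:
T_f = (1371.9×61.52 + 2373.1×41.14) / (1371.9 + 2373.1)
    = 182031 / 3745 ≈ 48.61 °C

T_f ≈ 48.6 °C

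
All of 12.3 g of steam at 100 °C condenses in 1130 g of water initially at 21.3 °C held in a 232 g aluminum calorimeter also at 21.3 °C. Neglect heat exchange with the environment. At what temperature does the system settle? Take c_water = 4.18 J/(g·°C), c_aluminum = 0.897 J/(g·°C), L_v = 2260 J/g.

T_f ≈ 27.7 °C

Taking heat into each body as positive, Σ m c ΔT = 0:
latent heat released on condensation: 12.3×2260 = 27798; condensed water 100 °C→T: 51.41(T − 100); water warms: 1130×4.18×(T − 21.3) = 4723.4(T − 21.3); cup: 208.1(T − 21.3)
4982.9 T = 27798 + 5141.4 + 105041 = 137980
T ≈ 27.69 °C, under the boiling point, so the assumption holds.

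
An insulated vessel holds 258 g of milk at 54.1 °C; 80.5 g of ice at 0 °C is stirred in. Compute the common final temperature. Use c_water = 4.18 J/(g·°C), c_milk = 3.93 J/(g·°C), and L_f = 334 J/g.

Let T be the final temperature. ΣQ_i = 0:
fusion: m_ice L_f = 80.5×334 = 26887
  meltwater 0→T: 80.5×4.18×T = 336.49 T
  milk: 1013.9(T − 54.1)
1350.4 T = 54854 − 26887 = 27967
T ≈ 20.71 °C. Since T > 0 °C, the all-ice-melts assumption holds.

T_f ≈ 20.7 °C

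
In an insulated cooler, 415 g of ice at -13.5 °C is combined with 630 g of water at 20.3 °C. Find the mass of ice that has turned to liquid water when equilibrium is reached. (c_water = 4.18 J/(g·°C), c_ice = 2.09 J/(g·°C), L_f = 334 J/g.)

m_melted ≈ 125 g

Cooling the water to 0 °C releases 630×4.18×20.3 = 53458 J.
Of that, 415×2.09×13.5 = 11709 J goes to bring the ice to 0 °C, leaving 41749 J.
Fully melting the ice requires m_ice L_f = 415×334 = 138610 J.
That's not enough to melt it all — equilibrium is at 0 °C with ice remaining.
m_melted×334 = 41749  ⇒  m_melted ≈ 125 g.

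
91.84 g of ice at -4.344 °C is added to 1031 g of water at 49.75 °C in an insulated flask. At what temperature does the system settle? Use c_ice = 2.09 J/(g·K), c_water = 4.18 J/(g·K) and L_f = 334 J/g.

T_f ≈ 39.0 °C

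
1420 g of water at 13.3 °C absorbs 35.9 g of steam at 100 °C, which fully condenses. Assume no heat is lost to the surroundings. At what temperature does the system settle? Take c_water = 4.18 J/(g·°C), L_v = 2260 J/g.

T_f ≈ 28.8 °C

Setting the total heat transfer to zero:
steam→water at 100 °C releases m L_v = 35.9·2260 = 81134; condensed water 100 °C→T: 150.06(T − 100); water warms: 1420·4.18·(T − 13.3) = 5935.6(T − 13.3)
6085.7 T = 81134 + 15006 + 78943 = 175084
T ≈ 28.77 °C — below 100 °C, confirming all the steam condensed.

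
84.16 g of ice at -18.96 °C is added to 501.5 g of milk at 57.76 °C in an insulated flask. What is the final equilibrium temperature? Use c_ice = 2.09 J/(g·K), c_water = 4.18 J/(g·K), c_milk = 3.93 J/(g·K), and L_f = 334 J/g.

T_f ≈ 35.5 °C

Setting the total heat transfer to zero:
warm ice to 0 °C: 84.16×2.09×(0 − (-18.96)) = 3335; melt ice: 84.16×334 = 28109; meltwater 0→T: 84.16×4.18×T = 351.79 T; milk: 1970.9(T − 57.76)
2322.7 T = 113839 − 31444 = 82394
T ≈ 35.47 °C (positive, so assuming full melt was valid).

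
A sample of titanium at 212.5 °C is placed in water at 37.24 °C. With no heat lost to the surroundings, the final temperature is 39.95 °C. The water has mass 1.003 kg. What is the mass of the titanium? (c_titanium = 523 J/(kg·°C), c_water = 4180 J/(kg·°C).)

m ≈ 0.126 kg

Heat gained plus heat lost sum to zero:
m·523·(39.95 − 212.5) + 1.003·4180·(39.95 − 37.24) = 0
-90244 m = -11362
m = -11362/-90244 ≈ 0.1259 kg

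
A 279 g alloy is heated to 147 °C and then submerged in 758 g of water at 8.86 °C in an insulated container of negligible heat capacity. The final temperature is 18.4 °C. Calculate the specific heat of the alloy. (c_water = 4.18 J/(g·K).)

c ≈ 0.842 J/(g·K)

Conservation of energy gives ΣQ = 0:
279×c×(18.4 − 147) + 758×4.18×(18.4 − 8.86) = 0
-35879 c = -30227
c = -30227/-35879 ≈ 0.8425 J/(g·K)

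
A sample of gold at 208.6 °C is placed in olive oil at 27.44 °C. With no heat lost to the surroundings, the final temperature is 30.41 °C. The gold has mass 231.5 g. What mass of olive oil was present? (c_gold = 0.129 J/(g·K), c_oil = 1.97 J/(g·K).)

Heat gained plus heat lost sum to zero:
231.5·0.129·(30.41 − 208.6) + m·1.97·(30.41 − 27.44) = 0
5.851 m = 5321.4
m = 5321.4/5.851 ≈ 909.5 g

m ≈ 909 g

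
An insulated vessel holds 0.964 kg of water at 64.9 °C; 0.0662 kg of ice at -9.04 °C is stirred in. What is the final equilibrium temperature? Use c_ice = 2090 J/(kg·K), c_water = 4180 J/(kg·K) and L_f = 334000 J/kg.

Sum of m c ΔT and latent-heat terms is zero:
ice -9.04→0 °C: 0.0662·2090·9.04 = 1250.8; latent heat to melt: 0.0662·334000 = 22111; meltwater 0→T: 0.0662·4180·T = 276.72 T; water: 4029.5(T − 64.9)
4306.2 T = 261516 − 23362 = 238154
T ≈ 55.30 °C — above 0 °C, consistent with complete melting.

T_f ≈ 55.3 °C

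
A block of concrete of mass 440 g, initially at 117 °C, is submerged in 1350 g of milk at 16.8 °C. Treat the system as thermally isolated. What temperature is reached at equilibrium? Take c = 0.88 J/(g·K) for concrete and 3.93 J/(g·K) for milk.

Conservation of energy gives ΣQ = 0:
440·0.88·(T − 117) + 1350·3.93·(T − 16.8) = 0
5692.7 T = 134435
T = 134435/5692.7 ≈ 23.62 °C

T_f ≈ 23.6 °C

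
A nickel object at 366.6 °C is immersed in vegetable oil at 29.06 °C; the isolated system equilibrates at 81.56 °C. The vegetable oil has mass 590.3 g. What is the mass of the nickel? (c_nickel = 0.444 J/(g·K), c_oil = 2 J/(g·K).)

Heat lost by the nickel = heat gained by the oil:
m·0.444·(366.6 − 81.56) = 590.3·2·(81.56 − 29.06)
126.56 m = 61981  ⇒  m ≈ 489.7 g

m ≈ 490 g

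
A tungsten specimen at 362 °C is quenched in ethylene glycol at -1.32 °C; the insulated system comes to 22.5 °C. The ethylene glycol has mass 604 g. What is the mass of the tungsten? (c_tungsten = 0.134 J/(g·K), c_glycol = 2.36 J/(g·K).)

Let T be the final temperature. ΣQ_i = 0:
m·0.134·(22.5 − 362) + 604·2.36·(22.5 − (-1.32)) = 0
-45.49 m = -33954
m = -33954/-45.49 ≈ 746.4 g

m ≈ 746 g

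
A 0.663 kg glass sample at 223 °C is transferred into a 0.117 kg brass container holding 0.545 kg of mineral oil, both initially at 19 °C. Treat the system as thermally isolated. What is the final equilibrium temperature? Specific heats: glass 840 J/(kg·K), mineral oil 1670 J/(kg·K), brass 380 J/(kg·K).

T_f ≈ 94.2 °C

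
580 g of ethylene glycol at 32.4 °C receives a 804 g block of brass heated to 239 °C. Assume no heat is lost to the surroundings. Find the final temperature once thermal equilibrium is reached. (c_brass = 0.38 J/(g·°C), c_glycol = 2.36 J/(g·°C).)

T_f ≈ 70.1 °C

T_f = Σ m_i c_i T_i / Σ m_i c_i:
T_f = (305.52×239 + 1368.8×32.4) / (305.52 + 1368.8)
    = 117368 / 1674.3 ≈ 70.10 °C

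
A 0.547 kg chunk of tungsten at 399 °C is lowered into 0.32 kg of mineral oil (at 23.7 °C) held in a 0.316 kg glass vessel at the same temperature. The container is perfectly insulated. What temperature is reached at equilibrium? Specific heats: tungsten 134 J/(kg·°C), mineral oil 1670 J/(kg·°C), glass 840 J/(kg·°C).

T_f ≈ 55.2 °C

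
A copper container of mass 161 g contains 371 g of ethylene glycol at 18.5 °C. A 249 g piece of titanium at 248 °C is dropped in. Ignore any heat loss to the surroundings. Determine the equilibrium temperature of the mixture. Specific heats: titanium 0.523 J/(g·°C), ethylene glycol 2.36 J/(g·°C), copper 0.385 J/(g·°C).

T_f ≈ 46.5 °C

Taking heat into each body as positive, Σ m c ΔT = 0:
249·0.523·(T − 248) + 371·2.36·(T − 18.5) + 161·0.385·(T − 18.5) = 0
130.23(T − 248) + 875.56(T − 18.5) + 61.98(T − 18.5) = 0
(130.23 + 875.56 + 61.98) T = 130.23·248 + 875.56·18.5 + 61.98·18.5
T = 49641 / 1067.8 = 46.5 °C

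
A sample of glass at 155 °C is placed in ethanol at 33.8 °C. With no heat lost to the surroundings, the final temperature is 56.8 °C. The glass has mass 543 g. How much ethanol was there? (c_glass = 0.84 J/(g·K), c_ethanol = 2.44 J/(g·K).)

|Q_glass| = |Q_ethanol|:
543×0.84×(155 − 56.8) = m×2.44×(56.8 − 33.8)
56.12 m = 44791  ⇒  m ≈ 798.1 g

m ≈ 798 g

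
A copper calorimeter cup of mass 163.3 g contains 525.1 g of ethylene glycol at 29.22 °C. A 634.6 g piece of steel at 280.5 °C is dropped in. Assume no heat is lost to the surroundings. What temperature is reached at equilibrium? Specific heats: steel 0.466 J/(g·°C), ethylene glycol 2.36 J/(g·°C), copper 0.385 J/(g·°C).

With ΣQ=0 the equilibrium temperature is the m·c-weighted mean:
T_f = (295.72·280.5 + 1239.2·29.22 + 62.87·29.22) / (295.72 + 1239.2 + 62.87)
    = 120998 / 1597.8 ≈ 75.73 °C

T_f ≈ 75.7 °C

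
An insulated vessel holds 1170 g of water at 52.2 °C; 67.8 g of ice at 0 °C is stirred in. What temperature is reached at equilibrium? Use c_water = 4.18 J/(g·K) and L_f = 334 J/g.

T_f ≈ 45.0 °C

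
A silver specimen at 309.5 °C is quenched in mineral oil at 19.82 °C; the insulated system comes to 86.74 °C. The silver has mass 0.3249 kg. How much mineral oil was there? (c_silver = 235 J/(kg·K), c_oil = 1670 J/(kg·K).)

|Q_silver| = |Q_oil|:
0.3249×235×(309.5 − 86.74) = m×1670×(86.74 − 19.82)
111756 m = 17008  ⇒  m ≈ 0.1522 kg

m ≈ 0.152 kg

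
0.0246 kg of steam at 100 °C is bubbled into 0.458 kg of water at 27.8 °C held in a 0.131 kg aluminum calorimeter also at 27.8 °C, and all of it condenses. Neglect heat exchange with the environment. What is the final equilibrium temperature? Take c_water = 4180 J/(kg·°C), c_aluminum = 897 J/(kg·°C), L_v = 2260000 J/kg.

T_f ≈ 57.3 °C

Setting the total heat transfer to zero:
condense steam: −0.0246×2260000 = −55596
  condensate cools 100→T: 0.0246×4180×(T − 100) = 102.83(T − 100)
  original water: 1914.4(T − 27.8)
  aluminum cup: 0.131×897×(T − 27.8) = 117.51(T − 27.8)
2134.8 T = 55596 + 10283 + 56488 = 122367
T ≈ 57.32 °C, under the boiling point, so the assumption holds.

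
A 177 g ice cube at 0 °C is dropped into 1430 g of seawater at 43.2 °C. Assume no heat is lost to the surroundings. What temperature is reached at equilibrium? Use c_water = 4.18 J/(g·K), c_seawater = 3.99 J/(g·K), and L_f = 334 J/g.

Let T be the final temperature. ΣQ_i = 0:
melt ice: 177·334 = 59118
  warm the meltwater: 739.86 T
  seawater: 5705.7(T − 43.2)
6445.6 T = 246486 − 59118 = 187368
T ≈ 29.07 °C — above 0 °C, consistent with complete melting.

T_f ≈ 29.1 °C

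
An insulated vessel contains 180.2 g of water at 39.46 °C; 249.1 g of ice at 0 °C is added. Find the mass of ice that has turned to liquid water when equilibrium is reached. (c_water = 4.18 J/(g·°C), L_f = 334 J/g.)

m_melted ≈ 89 g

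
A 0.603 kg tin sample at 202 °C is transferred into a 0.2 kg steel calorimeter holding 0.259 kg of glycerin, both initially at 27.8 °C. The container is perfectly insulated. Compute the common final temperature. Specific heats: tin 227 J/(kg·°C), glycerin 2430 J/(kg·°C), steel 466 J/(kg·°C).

T_f ≈ 55.5 °C

With ΣQ=0 the equilibrium temperature is the m·c-weighted mean:
T_f = (136.88×202 + 629.37×27.8 + 93.2×27.8) / (136.88 + 629.37 + 93.2)
    = 47737 / 859.45 ≈ 55.54 °C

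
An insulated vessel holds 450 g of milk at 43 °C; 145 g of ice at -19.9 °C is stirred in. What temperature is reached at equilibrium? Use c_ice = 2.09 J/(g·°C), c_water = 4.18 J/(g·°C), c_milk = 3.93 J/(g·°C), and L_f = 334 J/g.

T_f ≈ 9.1 °C

Heat gained plus heat lost sum to zero:
ice -19.9→0 °C: 145·2.09·19.9 = 6030.7
  fusion: m_ice L_f = 145·334 = 48430
  meltwater 0→T: 145·4.18·T = 606.1 T
  milk cools: 450·3.93·(T − 43) = 1768.5(T − 43)
2374.6 T = 76046 − 54461 = 21585
T ≈ 9.09 °C (positive, so assuming full melt was valid).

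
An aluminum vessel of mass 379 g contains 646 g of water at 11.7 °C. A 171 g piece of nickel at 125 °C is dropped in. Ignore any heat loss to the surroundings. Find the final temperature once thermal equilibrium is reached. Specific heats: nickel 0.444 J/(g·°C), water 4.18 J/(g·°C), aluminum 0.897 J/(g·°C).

T_f ≈ 14.5 °C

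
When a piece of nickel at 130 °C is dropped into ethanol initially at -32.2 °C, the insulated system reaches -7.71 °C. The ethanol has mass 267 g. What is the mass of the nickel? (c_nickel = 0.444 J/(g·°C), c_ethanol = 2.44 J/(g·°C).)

m ≈ 261 g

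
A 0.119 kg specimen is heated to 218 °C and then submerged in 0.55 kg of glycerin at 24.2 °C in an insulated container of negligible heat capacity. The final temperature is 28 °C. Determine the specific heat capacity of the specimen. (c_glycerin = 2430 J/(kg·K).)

c ≈ 225 J/(kg·K)

Heat gained plus heat lost sum to zero:
0.119×c×(28 − 218) + 0.55×2430×(28 − 24.2) = 0
-22.61 c = -5078.7
c = -5078.7/-22.61 ≈ 224.6 J/(kg·K)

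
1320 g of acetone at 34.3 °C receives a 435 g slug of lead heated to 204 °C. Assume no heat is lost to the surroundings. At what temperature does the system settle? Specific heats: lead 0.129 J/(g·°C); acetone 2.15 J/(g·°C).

With ΣQ=0 the equilibrium temperature is the m·c-weighted mean:
T_f = (56.12·204 + 2838·34.3) / (56.12 + 2838)
    = 108791 / 2894.1 ≈ 37.59 °C

T_f ≈ 37.6 °C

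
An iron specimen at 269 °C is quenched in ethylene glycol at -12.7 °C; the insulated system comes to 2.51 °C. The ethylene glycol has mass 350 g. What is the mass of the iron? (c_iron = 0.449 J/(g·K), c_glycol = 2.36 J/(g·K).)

Heat lost by the iron = heat gained by the glycol:
m·0.449·(269 − 2.51) = 350·2.36·(2.51 − (-12.7))
119.65 m = 12563  ⇒  m ≈ 105 g

m ≈ 105 g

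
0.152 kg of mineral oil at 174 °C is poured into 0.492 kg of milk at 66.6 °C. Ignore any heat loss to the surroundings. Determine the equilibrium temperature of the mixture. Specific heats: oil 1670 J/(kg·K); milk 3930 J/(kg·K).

T_f ≈ 79.1 °C

|Q_oil| = |Q_milk|:
0.152×1670×(174 − T) = 0.492×3930×(T − 66.6)
253.84(174 − T) = 1933.6(T − 66.6)
2187.4 T = 172943  ⇒  T ≈ 79.06 °C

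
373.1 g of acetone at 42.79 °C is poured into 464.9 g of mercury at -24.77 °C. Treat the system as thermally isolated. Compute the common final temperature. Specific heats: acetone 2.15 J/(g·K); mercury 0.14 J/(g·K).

Heat lost by the acetone equals heat gained by the mercury:
373.1×2.15×(42.79 − T) = 464.9×0.14×(T − (-24.77))
802.16(42.79 − T) = 65.09(T − (-24.77))
867.25 T = 32712  ⇒  T ≈ 37.72 °C

T_f ≈ 37.7 °C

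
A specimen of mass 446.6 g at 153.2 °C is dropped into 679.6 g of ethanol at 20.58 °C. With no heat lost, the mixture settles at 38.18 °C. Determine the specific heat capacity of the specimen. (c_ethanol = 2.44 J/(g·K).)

m_s c (T_s − T_f) = m_ethanol c_ethanol (T_f − T_0):
446.6·c·(153.2 − 38.18) = 679.6·2.44·(38.18 − 20.58)
51368 c = 29185  ⇒  c ≈ 0.5682 J/(g·K)

c ≈ 0.568 J/(g·K)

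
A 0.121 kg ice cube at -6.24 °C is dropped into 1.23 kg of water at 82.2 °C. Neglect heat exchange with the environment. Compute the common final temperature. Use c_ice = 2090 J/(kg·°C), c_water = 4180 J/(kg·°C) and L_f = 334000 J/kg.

T_f ≈ 67.4 °C

Taking heat into each body as positive, Σ m c ΔT = 0:
ice -6.24→0 °C: 0.121×2090×6.24 = 1578
  fusion: m_ice L_f = 0.121×334000 = 40414
  meltwater 0→T: 0.121×4180×T = 505.78 T
  water: 5141.4(T − 82.2)
5647.2 T = 422623 − 41992 = 380631
T ≈ 67.40 °C. Since T > 0 °C, the all-ice-melts assumption holds.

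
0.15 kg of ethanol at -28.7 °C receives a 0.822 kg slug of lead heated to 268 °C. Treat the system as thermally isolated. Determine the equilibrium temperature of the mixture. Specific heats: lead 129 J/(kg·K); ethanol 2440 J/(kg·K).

Conservation of energy gives ΣQ = 0:
0.822·129·(T − 268) + 0.15·2440·(T − (-28.7)) = 0
(106.04 + 366) T = 106.04·268 + 366·(-28.7)
T = 17914/472.04 ≈ 37.95 °C

T_f ≈ 38.0 °C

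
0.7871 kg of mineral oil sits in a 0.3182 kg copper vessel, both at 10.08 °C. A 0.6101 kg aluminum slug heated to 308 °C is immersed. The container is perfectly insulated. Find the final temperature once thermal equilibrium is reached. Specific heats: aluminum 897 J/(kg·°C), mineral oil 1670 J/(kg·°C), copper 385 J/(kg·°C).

T_f ≈ 92.2 °C

Setting the total heat transfer to zero:
0.6101×897×(T − 308) + 0.7871×1670×(T − 10.08) + 0.3182×385×(T − 10.08) = 0
(547.26 + 1314.5 + 122.51) T = 547.26×308 + 1314.5×10.08 + 122.51×10.08
T ≈ 92.25 °C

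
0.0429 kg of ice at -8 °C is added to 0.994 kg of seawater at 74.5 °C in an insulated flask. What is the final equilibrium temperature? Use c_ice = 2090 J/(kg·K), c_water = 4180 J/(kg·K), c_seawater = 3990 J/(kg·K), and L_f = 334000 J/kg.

T_f ≈ 67.6 °C

Energy conservation, ΣQ = 0:
ice -8→0 °C: 0.0429×2090×8 = 717.29
  latent heat to melt: 0.0429×334000 = 14329
  warm the meltwater: 179.32 T
  seawater: 3966.1(T − 74.5)
4145.4 T = 295471 − 15046 = 280426
T ≈ 67.65 °C. Since T > 0 °C, the all-ice-melts assumption holds.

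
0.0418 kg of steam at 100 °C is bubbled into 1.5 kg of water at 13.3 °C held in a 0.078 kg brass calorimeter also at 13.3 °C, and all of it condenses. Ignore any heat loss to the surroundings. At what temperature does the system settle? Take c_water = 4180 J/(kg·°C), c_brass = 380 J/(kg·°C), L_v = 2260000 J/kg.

T_f ≈ 30.2 °C

Conservation of energy gives ΣQ = 0:
steam→water at 100 °C releases m L_v = 0.0418×2260000 = 94468
  condensed water 100 °C→T: 174.72(T − 100)
  original water: 6270(T − 13.3)
  brass cup: 0.078×380×(T − 13.3) = 29.64(T − 13.3)
6474.4 T = 94468 + 17472 + 83785 = 195726
T ≈ 30.23 °C (< 100 °C, so full condensation is consistent).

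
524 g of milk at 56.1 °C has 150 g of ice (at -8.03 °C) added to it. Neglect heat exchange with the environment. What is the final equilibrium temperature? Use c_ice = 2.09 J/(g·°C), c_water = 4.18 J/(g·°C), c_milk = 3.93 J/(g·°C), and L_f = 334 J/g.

T_f ≈ 23.4 °C

Energy balance with sensible and latent terms:
ice -8.03→0 °C: 150×2.09×8.03 = 2517.4
  latent heat to melt: 150×334 = 50100
  meltwater 0→T: 150×4.18×T = 627 T
  milk cools: 524×3.93×(T − 56.1) = 2059.3(T − 56.1)
2686.3 T = 115528 − 52617 = 62910
T ≈ 23.42 °C (positive, so assuming full melt was valid).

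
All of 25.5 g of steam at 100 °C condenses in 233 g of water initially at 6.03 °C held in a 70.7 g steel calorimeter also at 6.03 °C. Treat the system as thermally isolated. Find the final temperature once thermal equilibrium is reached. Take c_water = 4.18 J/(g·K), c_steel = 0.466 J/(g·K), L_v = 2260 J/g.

T_f ≈ 66.8 °C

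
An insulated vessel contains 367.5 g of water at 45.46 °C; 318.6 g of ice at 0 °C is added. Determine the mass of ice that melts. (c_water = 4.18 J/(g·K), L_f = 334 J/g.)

m_melted ≈ 209 g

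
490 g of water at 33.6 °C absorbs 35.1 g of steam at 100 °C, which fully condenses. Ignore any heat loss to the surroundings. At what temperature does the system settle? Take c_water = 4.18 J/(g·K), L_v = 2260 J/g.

Sum of m c ΔT and latent-heat terms is zero:
steam→water at 100 °C releases m L_v = 35.1·2260 = 79326; condensed water 100 °C→T: 146.72(T − 100); original water: 2048.2(T − 33.6)
2194.9 T = 79326 + 14672 + 68820 = 162817
T ≈ 74.18 °C (< 100 °C, so full condensation is consistent).

T_f ≈ 74.2 °C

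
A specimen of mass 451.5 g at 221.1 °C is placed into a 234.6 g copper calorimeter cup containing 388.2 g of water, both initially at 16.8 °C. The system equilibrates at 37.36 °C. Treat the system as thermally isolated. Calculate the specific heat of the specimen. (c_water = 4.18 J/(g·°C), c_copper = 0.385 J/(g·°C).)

c ≈ 0.425 J/(g·°C)

Let T be the final temperature. ΣQ_i = 0:
451.5·c·(37.36 − 221.1) + 388.2·4.18·(37.36 − 16.8) + 234.6·0.385·(37.36 − 16.8) = 0
-82959 c = -35219
c = -35219/-82959 ≈ 0.4245 J/(g·°C)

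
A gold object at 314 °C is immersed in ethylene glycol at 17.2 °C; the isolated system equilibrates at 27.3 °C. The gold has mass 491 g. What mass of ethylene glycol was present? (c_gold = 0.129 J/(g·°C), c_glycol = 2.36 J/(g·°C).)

m ≈ 762 g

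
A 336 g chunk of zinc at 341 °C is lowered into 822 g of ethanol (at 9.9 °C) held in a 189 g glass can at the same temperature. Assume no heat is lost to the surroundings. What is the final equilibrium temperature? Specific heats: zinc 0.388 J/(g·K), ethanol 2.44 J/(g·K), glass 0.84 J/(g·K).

Net heat exchanged in the isolated system is zero:
336·0.388·(T − 341) + 822·2.44·(T − 9.9) + 189·0.84·(T − 9.9) = 0
130.37(T − 341) + 2005.7(T − 9.9) + 158.76(T − 9.9) = 0
(130.37 + 2005.7 + 158.76) T = 130.37·341 + 2005.7·9.9 + 158.76·9.9
T = 65883 / 2294.8 = 28.7 °C

T_f ≈ 28.7 °C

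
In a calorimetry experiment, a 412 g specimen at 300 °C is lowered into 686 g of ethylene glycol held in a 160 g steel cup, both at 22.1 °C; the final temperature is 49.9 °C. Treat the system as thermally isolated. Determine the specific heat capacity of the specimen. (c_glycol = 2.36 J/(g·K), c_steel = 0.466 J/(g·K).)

c ≈ 0.457 J/(g·K)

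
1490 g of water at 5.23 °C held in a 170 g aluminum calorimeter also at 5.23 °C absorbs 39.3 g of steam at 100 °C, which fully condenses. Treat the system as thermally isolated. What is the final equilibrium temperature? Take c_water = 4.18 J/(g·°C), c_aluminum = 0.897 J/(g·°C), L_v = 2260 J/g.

T_f ≈ 21.2 °C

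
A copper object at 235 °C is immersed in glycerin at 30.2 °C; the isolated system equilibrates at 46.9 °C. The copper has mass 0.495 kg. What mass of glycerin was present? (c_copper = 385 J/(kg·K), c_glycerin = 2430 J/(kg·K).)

m ≈ 0.883 kg

Conservation of energy gives ΣQ = 0:
0.495×385×(46.9 − 235) + m×2430×(46.9 − 30.2) = 0
40581 m = 35847
m = 35847/40581 ≈ 0.8833 kg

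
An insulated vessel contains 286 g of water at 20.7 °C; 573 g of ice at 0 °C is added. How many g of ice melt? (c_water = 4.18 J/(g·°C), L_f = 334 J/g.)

m_melted ≈ 74.1 g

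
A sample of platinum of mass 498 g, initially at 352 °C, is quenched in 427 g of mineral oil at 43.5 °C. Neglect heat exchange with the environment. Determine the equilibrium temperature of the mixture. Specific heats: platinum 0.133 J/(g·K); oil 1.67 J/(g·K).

T_f ≈ 69.7 °C

Set heat shed by the hot body equal to heat absorbed by the cold body:
498×0.133×(352 − T) = 427×1.67×(T − 43.5)
66.23(352 − T) = 713.09(T − 43.5)
779.32 T = 54334  ⇒  T ≈ 69.72 °C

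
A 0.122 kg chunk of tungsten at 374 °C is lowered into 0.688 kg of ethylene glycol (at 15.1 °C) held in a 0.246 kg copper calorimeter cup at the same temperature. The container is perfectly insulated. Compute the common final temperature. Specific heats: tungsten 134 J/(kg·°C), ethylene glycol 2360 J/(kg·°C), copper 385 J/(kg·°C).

T_f ≈ 18.5 °C

Net heat exchanged in the isolated system is zero:
0.122*134*(T − 374) + 0.688*2360*(T − 15.1) + 0.246*385*(T − 15.1) = 0
1734.7 T = 32062
T = 32062 / 1734.7 = 18.5 °C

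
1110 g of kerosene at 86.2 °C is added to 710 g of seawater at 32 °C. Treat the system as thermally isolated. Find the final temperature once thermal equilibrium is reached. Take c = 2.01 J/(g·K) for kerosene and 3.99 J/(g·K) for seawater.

T_f ≈ 55.9 °C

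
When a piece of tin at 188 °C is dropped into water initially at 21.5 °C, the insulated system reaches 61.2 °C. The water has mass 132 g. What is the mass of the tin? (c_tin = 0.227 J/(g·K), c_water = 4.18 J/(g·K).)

m ≈ 761 g

Conservation of energy gives ΣQ = 0:
m·0.227·(61.2 − 188) + 132·4.18·(61.2 − 21.5) = 0
-28.78 m = -21905
m = -21905/-28.78 ≈ 761 g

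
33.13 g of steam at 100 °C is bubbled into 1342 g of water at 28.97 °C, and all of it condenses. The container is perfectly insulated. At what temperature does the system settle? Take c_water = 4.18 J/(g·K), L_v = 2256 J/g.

Sum of m c ΔT and latent-heat terms is zero:
latent heat released on condensation: 33.13×2256 = 74741; condensate cools 100→T: 33.13×4.18×(T − 100) = 138.48(T − 100); original water: 5609.6(T − 28.97)
5748 T = 74741 + 13848 + 162509 = 251099
T ≈ 43.68 °C (< 100 °C, so full condensation is consistent).

T_f ≈ 43.7 °C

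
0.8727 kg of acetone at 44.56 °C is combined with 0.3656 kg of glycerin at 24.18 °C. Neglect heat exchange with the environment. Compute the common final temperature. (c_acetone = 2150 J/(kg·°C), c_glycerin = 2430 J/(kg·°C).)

T_f ≈ 38.0 °C

Set heat shed by the hot body equal to heat absorbed by the cold body:
0.8727·2150·(44.56 − T) = 0.3656·2430·(T − 24.18)
1876.3(44.56 − T) = 888.41(T − 24.18)
2764.7 T = 105090  ⇒  T ≈ 38.01 °C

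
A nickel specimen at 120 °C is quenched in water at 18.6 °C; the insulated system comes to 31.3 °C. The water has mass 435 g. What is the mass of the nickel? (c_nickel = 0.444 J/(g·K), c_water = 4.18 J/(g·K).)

|Q_nickel| = |Q_water|:
m×0.444×(120 − 31.3) = 435×4.18×(31.3 − 18.6)
39.38 m = 23092  ⇒  m ≈ 586.4 g

m ≈ 586 g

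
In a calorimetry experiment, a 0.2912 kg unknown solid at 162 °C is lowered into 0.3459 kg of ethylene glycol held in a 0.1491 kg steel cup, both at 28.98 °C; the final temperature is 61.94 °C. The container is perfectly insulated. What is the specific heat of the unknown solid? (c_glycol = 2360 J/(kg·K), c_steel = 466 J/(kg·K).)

c ≈ 1000 J/(kg·K)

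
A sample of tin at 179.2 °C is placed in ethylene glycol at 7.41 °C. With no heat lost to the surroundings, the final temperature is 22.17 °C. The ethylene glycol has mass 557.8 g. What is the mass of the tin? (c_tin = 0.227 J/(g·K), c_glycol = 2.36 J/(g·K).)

m ≈ 545 g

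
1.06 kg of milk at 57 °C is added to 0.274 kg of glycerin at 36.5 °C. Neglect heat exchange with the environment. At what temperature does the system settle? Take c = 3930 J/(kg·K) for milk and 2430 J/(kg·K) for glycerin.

T_f ≈ 54.2 °C

Heat lost by the milk equals heat gained by the glycerin:
1.06·3930·(57 − T) = 0.274·2430·(T − 36.5)
4165.8(57 − T) = 665.82(T − 36.5)
4831.6 T = 261753  ⇒  T ≈ 54.18 °C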